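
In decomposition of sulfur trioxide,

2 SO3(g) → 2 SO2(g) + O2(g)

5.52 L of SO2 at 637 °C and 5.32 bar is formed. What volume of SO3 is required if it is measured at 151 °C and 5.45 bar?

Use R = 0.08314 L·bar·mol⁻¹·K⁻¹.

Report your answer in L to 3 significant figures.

n(SO2) = PV/RT = (5.32 × 5.52) / (0.08314 × 910.15) = 0.3881 mol
n(SO3) = (2/2) × 0.3881 = 0.3881 mol
V = nRT/P = 0.3881 × 0.08314 × 424.15 / 5.45 = 2.511 L

2.51 L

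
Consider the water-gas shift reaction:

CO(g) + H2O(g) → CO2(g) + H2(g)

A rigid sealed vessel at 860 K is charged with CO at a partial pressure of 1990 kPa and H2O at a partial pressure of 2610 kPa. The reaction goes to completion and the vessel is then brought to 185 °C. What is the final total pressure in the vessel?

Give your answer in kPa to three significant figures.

2450 kPa

Because the vessel is rigid and T is held at 860 K, work the stoichiometry in partial pressures (P_i = n_iRT/V).
P(H2O) required for 1990 kPa of CO = (1/1) × 1990 = 1990 kPa; available 2610 kPa, so CO is limiting.
P(H2O) remaining = 2610 − (1/1) × 1990 = 620.0 kPa
P(gaseous products) = (1+1)/1 × 1990 = 3980 kPa
P_total at 860 K = 620.0 + 3980 = 4600 kPa
Scaling to 185 °C: P = 4600 × 458.15/860 = 2451 kPa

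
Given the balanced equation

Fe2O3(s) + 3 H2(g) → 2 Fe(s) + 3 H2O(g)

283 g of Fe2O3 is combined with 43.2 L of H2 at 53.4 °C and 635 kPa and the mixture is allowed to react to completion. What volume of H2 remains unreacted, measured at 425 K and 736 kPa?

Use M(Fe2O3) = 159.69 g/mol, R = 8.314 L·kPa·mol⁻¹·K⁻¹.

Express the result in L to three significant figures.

23.0 L

n(Fe2O3) = 283 / 159.69 = 1.772 mol
n(H2) = PV/RT = (635 × 43.2) / (8.314 × 326.55) = 10.10 mol
For 1.772 mol Fe2O3, stoichiometry requires (3/1) × 1.772 = 5.316 mol H2; 10.10 mol is available, so Fe2O3 is limiting.
n(H2) consumed = (3/1) × 1.772 = 5.316 mol; remaining = 10.10 − 5.316 = 4.784 mol
V(H2) = nRT/P = 4.784 × 8.314 × 425 / 736 = 22.97 L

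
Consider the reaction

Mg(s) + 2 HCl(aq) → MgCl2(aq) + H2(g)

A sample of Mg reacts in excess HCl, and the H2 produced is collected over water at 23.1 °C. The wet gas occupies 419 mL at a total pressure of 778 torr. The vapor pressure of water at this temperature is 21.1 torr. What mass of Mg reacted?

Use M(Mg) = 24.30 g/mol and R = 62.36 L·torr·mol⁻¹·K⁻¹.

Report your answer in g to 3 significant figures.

P(H2) = 778 − 21.1 = 756.9 torr
n(H2) = PV/RT = (756.9 × 0.4190) / (62.36 × 296.25) = 0.01717 mol
n(Mg) = (1/1) × 0.01717 = 0.01717 mol
m(Mg) = 0.01717 × 24.30 = 0.4172 g

0.417 g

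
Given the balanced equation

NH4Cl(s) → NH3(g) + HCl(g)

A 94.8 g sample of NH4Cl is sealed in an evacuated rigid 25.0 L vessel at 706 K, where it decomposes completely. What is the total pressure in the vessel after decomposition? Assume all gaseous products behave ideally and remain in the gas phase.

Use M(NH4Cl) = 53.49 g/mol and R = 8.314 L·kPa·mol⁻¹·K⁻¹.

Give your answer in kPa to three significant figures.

n(NH4Cl) = 94.8 / 53.49 = 1.772 mol
n(gas produced) = (2/1) × 1.772 = 3.544 mol
P = nRT/V = 3.544 × 8.314 × 706 / 25.0 = 832.1 kPa

832 kPa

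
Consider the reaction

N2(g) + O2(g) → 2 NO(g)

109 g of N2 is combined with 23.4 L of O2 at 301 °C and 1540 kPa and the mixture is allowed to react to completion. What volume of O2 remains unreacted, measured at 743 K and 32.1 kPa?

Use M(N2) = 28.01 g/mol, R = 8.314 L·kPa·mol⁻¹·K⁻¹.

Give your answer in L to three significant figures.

n(N2) = 109 / 28.01 = 3.891 mol
n(O2) = PV/RT = (1540 × 23.4) / (8.314 × 574.15) = 7.549 mol
For 3.891 mol N2, stoichiometry requires (1/1) × 3.891 = 3.891 mol O2; 7.549 mol is available, so N2 is limiting.
n(O2) consumed = (1/1) × 3.891 = 3.891 mol; remaining = 7.549 − 3.891 = 3.658 mol
V(O2) = nRT/P = 3.658 × 8.314 × 743 / 32.1 = 703.9 L

704 L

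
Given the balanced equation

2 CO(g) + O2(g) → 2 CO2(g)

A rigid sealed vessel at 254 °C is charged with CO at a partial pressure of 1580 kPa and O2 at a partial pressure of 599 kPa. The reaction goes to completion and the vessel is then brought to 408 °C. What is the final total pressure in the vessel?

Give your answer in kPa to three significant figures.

2040 kPa

Because the vessel is rigid and T is held at 254 °C, work the stoichiometry in partial pressures (P_i = n_iRT/V).
P(O2) required for 1580 kPa of CO = (1/2) × 1580 = 790.0 kPa; available 599 kPa, so O2 is limiting.
P(CO) remaining = 1580 − (2/1) × 599 = 382.0 kPa
P(gaseous products) = (2)/1 × 599 = 1198 kPa
P_total at 254 °C = 382.0 + 1198 = 1580 kPa
Scaling to 408 °C: P = 1580 × 681.15/527.15 = 2042 kPa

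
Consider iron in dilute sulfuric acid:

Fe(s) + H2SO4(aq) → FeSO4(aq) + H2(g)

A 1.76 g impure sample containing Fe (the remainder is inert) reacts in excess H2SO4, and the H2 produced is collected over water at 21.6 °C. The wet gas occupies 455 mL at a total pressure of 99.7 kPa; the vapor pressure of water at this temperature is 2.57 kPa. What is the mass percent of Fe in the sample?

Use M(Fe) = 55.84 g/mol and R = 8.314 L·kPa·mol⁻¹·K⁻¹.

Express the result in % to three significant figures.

57.2 %

P(H2) = 99.7 − 2.57 = 97.13 kPa
n(H2) = PV/RT = (97.13 × 0.4550) / (8.314 × 294.75) = 0.01803 mol
n(Fe) = (1/1) × 0.01803 = 0.01803 mol
m(Fe) = 0.01803 × 55.84 = 1.007 g
%Fe = 1.007 / 1.76 × 100 = 57.22%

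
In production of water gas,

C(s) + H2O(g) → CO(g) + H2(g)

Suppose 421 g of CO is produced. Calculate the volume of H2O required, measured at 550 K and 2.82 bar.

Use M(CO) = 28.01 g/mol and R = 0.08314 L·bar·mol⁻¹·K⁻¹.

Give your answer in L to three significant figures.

n(CO) = 421.0 / 28.01 = 15.03 mol
n(H2O) = (1/1) × 15.03 = 15.03 mol
V = nRT/P = 15.03 × 0.08314 × 550 / 2.82 = 243.7 L

244 L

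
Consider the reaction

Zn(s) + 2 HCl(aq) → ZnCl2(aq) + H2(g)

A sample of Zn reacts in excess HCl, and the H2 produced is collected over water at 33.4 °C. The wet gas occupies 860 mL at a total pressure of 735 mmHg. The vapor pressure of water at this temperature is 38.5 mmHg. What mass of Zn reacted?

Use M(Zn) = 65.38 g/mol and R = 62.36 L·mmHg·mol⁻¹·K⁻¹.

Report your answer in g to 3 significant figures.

2.05 g

P(H2) = 735 − 38.5 = 696.5 mmHg
n(H2) = PV/RT = (696.5 × 0.8600) / (62.36 × 306.55) = 0.03133 mol
n(Zn) = (1/1) × 0.03133 = 0.03133 mol
m(Zn) = 0.03133 × 65.38 = 2.048 g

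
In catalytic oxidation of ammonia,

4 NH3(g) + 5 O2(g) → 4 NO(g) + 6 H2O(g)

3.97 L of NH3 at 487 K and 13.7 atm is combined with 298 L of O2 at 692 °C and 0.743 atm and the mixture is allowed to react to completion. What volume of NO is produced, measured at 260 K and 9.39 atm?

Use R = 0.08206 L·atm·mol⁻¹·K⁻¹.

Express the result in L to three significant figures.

3.09 L

n(NH3) = PV/RT = (13.7 × 3.97) / (0.08206 × 487) = 1.361 mol
n(O2) = PV/RT = (0.743 × 298) / (0.08206 × 965.15) = 2.796 mol
For 1.361 mol NH3, stoichiometry requires (5/4) × 1.361 = 1.701 mol O2; 2.796 mol is available, so NH3 is limiting.
n(NO) = (4/4) × 1.361 = 1.361 mol
V(NO) = nRT/P = 1.361 × 0.08206 × 260 / 9.39 = 3.092 L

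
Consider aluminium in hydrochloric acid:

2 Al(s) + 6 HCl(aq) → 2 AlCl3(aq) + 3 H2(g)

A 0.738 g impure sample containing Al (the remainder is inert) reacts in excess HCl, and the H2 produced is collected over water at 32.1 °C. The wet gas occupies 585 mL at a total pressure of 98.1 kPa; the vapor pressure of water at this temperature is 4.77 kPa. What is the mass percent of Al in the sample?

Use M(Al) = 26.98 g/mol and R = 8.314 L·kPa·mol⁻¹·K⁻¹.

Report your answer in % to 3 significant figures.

P(H2) = 98.1 − 4.77 = 93.33 kPa
n(H2) = PV/RT = (93.33 × 0.5850) / (8.314 × 305.25) = 0.02151 mol
n(Al) = (2/3) × 0.02151 = 0.01434 mol
m(Al) = 0.01434 × 26.98 = 0.3869 g
%Al = 0.3869 / 0.738 × 100 = 52.43%

52.4 %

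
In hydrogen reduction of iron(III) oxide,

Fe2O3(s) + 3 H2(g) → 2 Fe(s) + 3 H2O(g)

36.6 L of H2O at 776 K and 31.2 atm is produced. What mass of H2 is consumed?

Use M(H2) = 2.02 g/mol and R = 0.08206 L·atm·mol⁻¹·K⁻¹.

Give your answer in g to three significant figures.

n(H2O) = PV/RT = (31.2 × 36.6) / (0.08206 × 776) = 17.93 mol
n(H2) = (3/3) × 17.93 = 17.93 mol
m(H2) = 17.93 × 2.02 = 36.22 g

36.2 g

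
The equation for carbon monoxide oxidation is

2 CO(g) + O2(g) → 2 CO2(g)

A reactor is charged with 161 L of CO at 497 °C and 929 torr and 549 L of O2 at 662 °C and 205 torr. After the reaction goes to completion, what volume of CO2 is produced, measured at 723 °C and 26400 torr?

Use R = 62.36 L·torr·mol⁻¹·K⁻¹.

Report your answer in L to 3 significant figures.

n(CO) = PV/RT = (929 × 161) / (62.36 × 770.15) = 3.114 mol
n(O2) = PV/RT = (205 × 549) / (62.36 × 935.15) = 1.930 mol
For 3.114 mol CO, stoichiometry requires (1/2) × 3.114 = 1.557 mol O2; 1.930 mol is available, so CO is limiting.
n(CO2) = (2/2) × 3.114 = 3.114 mol
V(CO2) = nRT/P = 3.114 × 62.36 × 996.15 / 26400 = 7.327 L

7.33 L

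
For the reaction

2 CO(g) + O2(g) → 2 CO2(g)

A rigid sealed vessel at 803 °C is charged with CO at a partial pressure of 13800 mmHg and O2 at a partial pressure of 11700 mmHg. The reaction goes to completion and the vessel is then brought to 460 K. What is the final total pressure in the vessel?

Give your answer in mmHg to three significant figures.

At constant V, partial pressures at 803 °C are proportional to moles, so apply stoichiometry directly to pressures.
P(O2) required for 13800 mmHg of CO = (1/2) × 13800 = 6900 mmHg; available 11700 mmHg, so CO is limiting.
P(O2) remaining = 11700 − (1/2) × 13800 = 4800 mmHg
P(gaseous products) = (2)/2 × 13800 = 13800 mmHg
P_total at 803 °C = 4800 + 13800 = 18600 mmHg
Scaling to 460 K: P = 18600 × 460/1076.15 = 7951 mmHg

7950 mmHg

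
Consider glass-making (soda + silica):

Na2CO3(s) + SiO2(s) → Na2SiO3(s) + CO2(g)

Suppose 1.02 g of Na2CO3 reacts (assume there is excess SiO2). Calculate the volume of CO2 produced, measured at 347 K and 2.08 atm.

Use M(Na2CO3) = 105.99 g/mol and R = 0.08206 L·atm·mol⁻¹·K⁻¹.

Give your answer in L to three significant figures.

0.132 L

n(Na2CO3) = 1.020 / 105.99 = 0.009624 mol
n(CO2) = (1/1) × 0.009624 = 0.009624 mol
V = nRT/P = 0.009624 × 0.08206 × 347 / 2.08 = 0.1318 L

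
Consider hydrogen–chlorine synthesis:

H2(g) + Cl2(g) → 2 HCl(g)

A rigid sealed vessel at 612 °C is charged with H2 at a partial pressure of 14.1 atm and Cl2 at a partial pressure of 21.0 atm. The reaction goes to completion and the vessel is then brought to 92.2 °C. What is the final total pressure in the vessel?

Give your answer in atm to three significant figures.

14.5 atm

Because the vessel is rigid and T is held at 612 °C, work the stoichiometry in partial pressures (P_i = n_iRT/V).
P(Cl2) required for 14.1 atm of H2 = (1/1) × 14.1 = 14.10 atm; available 21.0 atm, so H2 is limiting.
P(Cl2) remaining = 21.0 − (1/1) × 14.1 = 6.900 atm
P(gaseous products) = (2)/1 × 14.1 = 28.20 atm
P_total at 612 °C = 6.900 + 28.20 = 35.10 atm
Scaling to 92.2 °C: P = 35.10 × 365.35/885.15 = 14.49 atm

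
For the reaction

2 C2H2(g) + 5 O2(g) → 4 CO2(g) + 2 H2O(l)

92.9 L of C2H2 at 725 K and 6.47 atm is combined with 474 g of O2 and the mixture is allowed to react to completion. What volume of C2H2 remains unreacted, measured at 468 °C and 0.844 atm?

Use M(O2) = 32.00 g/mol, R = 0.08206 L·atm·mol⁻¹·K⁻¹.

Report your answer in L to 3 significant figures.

n(C2H2) = PV/RT = (6.47 × 92.9) / (0.08206 × 725) = 10.10 mol
n(O2) = 474 / 32.00 = 14.81 mol
For 10.10 mol C2H2, stoichiometry requires (5/2) × 10.10 = 25.25 mol O2; 14.81 mol is available, so O2 is limiting.
n(C2H2) consumed = (2/5) × 14.81 = 5.924 mol; remaining = 10.10 − 5.924 = 4.176 mol
V(C2H2) = nRT/P = 4.176 × 0.08206 × 741.15 / 0.844 = 300.9 L

301 L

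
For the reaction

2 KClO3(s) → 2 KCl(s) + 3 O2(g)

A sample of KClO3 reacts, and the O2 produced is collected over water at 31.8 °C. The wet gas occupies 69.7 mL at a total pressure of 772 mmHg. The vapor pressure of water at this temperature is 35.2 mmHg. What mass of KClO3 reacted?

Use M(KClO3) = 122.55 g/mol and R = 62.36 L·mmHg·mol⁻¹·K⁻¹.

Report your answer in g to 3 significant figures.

P(O2) = 772 − 35.2 = 736.8 mmHg
n(O2) = PV/RT = (736.8 × 0.06970) / (62.36 × 304.95) = 0.002701 mol
n(KClO3) = (2/3) × 0.002701 = 0.001801 mol
m(KClO3) = 0.001801 × 122.55 = 0.2207 g

0.221 g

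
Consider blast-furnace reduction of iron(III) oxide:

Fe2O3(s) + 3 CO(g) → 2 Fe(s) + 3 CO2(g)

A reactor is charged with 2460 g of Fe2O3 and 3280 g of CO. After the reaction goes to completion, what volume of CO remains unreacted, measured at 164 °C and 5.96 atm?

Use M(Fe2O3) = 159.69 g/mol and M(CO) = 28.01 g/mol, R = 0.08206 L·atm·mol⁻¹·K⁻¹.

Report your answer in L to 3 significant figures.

427 L

n(Fe2O3) = 2460 / 159.69 = 15.40 mol
n(CO) = 3280 / 28.01 = 117.1 mol
For 15.40 mol Fe2O3, stoichiometry requires (3/1) × 15.40 = 46.20 mol CO; 117.1 mol is available, so Fe2O3 is limiting.
n(CO) consumed = (3/1) × 15.40 = 46.20 mol; remaining = 117.1 − 46.20 = 70.90 mol
V(CO) = nRT/P = 70.90 × 0.08206 × 437.15 / 5.96 = 426.7 L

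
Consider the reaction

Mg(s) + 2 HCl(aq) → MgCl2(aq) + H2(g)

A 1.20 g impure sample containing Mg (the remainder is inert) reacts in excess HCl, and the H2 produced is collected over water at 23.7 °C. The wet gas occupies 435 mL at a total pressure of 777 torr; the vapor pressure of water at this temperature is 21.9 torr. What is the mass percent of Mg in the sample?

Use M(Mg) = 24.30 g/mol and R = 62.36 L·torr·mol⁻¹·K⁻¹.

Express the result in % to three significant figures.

35.9 %

P(H2) = 777 − 21.9 = 755.1 torr
n(H2) = PV/RT = (755.1 × 0.4350) / (62.36 × 296.85) = 0.01774 mol
n(Mg) = (1/1) × 0.01774 = 0.01774 mol
m(Mg) = 0.01774 × 24.30 = 0.4311 g
%Mg = 0.4311 / 1.20 × 100 = 35.93%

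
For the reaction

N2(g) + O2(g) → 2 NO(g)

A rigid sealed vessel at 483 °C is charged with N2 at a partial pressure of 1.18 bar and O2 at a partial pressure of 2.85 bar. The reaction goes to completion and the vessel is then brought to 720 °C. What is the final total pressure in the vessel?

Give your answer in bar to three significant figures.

At constant V, partial pressures at 483 °C are proportional to moles, so apply stoichiometry directly to pressures.
P(O2) required for 1.18 bar of N2 = (1/1) × 1.18 = 1.180 bar; available 2.85 bar, so N2 is limiting.
P(O2) remaining = 2.85 − (1/1) × 1.18 = 1.670 bar
P(gaseous products) = (2)/1 × 1.18 = 2.360 bar
P_total at 483 °C = 1.670 + 2.360 = 4.030 bar
Scaling to 720 °C: P = 4.030 × 993.15/756.15 = 5.293 bar

5.29 bar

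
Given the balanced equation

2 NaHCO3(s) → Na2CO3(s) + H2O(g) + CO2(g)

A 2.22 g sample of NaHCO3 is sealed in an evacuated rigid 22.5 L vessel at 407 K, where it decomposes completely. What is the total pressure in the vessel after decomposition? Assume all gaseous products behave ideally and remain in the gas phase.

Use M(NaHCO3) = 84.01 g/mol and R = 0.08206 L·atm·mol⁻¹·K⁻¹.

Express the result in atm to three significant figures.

n(NaHCO3) = 2.22 / 84.01 = 0.02643 mol
n(gas produced) = (2/2) × 0.02643 = 0.02643 mol
P = nRT/V = 0.02643 × 0.08206 × 407 / 22.5 = 0.03923 atm

0.0392 atm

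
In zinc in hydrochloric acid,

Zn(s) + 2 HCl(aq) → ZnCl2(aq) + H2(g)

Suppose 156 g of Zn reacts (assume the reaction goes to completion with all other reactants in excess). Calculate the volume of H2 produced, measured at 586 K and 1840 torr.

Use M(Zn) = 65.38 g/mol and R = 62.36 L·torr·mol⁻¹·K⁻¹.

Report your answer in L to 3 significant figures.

n(Zn) = 156.0 / 65.38 = 2.386 mol
n(H2) = (1/1) × 2.386 = 2.386 mol
V = nRT/P = 2.386 × 62.36 × 586 / 1840 = 47.39 L

47.4 L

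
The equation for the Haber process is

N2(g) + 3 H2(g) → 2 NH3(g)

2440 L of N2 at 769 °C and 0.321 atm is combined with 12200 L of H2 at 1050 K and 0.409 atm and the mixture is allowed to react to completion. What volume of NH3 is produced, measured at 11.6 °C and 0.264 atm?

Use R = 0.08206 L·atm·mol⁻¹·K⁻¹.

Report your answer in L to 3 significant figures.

n(N2) = PV/RT = (0.321 × 2440) / (0.08206 × 1042.15) = 9.159 mol
n(H2) = PV/RT = (0.409 × 12200) / (0.08206 × 1050) = 57.91 mol
For 9.159 mol N2, stoichiometry requires (3/1) × 9.159 = 27.48 mol H2; 57.91 mol is available, so N2 is limiting.
n(NH3) = (2/1) × 9.159 = 18.32 mol
V(NH3) = nRT/P = 18.32 × 0.08206 × 284.75 / 0.264 = 1621 L

1620 L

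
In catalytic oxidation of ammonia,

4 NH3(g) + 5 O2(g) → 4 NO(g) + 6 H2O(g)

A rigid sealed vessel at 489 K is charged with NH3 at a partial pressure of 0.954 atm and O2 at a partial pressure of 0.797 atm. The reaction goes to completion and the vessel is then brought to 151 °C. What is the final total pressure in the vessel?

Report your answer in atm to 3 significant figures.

With V and T fixed, P_i ∝ n_i, so the mole ratios apply directly to partial pressures at 489 K.
P(O2) required for 0.954 atm of NH3 = (5/4) × 0.954 = 1.192 atm; available 0.797 atm, so O2 is limiting.
P(NH3) remaining = 0.954 − (4/5) × 0.797 = 0.3164 atm
P(gaseous products) = (4+6)/5 × 0.797 = 1.594 atm
P_total at 489 K = 0.3164 + 1.594 = 1.910 atm
Scaling to 151 °C: P = 1.910 × 424.15/489 = 1.657 atm

1.66 atm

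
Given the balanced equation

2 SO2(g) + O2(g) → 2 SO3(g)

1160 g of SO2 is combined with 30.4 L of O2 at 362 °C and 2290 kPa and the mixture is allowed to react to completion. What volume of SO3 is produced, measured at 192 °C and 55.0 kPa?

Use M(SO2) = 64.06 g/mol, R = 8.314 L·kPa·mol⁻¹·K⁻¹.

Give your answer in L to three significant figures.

n(SO2) = 1160 / 64.06 = 18.11 mol
n(O2) = PV/RT = (2290 × 30.4) / (8.314 × 635.15) = 13.18 mol
For 18.11 mol SO2, stoichiometry requires (1/2) × 18.11 = 9.055 mol O2; 13.18 mol is available, so SO2 is limiting.
n(SO3) = (2/2) × 18.11 = 18.11 mol
V(SO3) = nRT/P = 18.11 × 8.314 × 465.15 / 55.0 = 1273 L

1270 L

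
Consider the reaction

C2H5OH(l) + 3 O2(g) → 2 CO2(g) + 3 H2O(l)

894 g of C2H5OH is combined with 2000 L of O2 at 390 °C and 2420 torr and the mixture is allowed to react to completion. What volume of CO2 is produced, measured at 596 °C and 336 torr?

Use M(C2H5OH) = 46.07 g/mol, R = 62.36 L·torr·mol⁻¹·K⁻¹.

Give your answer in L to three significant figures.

n(C2H5OH) = 894 / 46.07 = 19.41 mol
n(O2) = PV/RT = (2420 × 2000) / (62.36 × 663.15) = 117.0 mol
For 19.41 mol C2H5OH, stoichiometry requires (3/1) × 19.41 = 58.23 mol O2; 117.0 mol is available, so C2H5OH is limiting.
n(CO2) = (2/1) × 19.41 = 38.82 mol
V(CO2) = nRT/P = 38.82 × 62.36 × 869.15 / 336 = 6262 L

6260 L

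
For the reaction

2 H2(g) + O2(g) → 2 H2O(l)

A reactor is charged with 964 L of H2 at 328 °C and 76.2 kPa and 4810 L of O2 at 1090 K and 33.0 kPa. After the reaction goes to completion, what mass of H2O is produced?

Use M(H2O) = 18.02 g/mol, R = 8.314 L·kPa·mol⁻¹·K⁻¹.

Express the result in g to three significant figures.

n(H2) = PV/RT = (76.2 × 964) / (8.314 × 601.15) = 14.70 mol
n(O2) = PV/RT = (33.0 × 4810) / (8.314 × 1090) = 17.52 mol
For 14.70 mol H2, stoichiometry requires (1/2) × 14.70 = 7.350 mol O2; 17.52 mol is available, so H2 is limiting.
n(H2O) = (2/2) × 14.70 = 14.70 mol
m(H2O) = 14.70 × 18.02 = 264.9 g

265 g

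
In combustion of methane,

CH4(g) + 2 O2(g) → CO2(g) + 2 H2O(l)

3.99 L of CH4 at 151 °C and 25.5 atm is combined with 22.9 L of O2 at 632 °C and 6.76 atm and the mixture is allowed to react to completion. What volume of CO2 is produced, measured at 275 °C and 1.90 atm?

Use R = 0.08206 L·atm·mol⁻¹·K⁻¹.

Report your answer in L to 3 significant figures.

n(CH4) = PV/RT = (25.5 × 3.99) / (0.08206 × 424.15) = 2.923 mol
n(O2) = PV/RT = (6.76 × 22.9) / (0.08206 × 905.15) = 2.084 mol
For 2.923 mol CH4, stoichiometry requires (2/1) × 2.923 = 5.846 mol O2; 2.084 mol is available, so O2 is limiting.
n(CO2) = (1/2) × 2.084 = 1.042 mol
V(CO2) = nRT/P = 1.042 × 0.08206 × 548.15 / 1.90 = 24.67 L

24.7 L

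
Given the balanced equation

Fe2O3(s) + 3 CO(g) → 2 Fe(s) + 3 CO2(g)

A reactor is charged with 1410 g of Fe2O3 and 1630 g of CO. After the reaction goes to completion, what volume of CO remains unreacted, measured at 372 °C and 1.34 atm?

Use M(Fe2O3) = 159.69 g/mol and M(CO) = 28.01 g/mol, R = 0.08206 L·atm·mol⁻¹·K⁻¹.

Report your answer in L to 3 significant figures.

1250 L

n(Fe2O3) = 1410 / 159.69 = 8.830 mol
n(CO) = 1630 / 28.01 = 58.19 mol
For 8.830 mol Fe2O3, stoichiometry requires (3/1) × 8.830 = 26.49 mol CO; 58.19 mol is available, so Fe2O3 is limiting.
n(CO) consumed = (3/1) × 8.830 = 26.49 mol; remaining = 58.19 − 26.49 = 31.70 mol
V(CO) = nRT/P = 31.70 × 0.08206 × 645.15 / 1.34 = 1252 L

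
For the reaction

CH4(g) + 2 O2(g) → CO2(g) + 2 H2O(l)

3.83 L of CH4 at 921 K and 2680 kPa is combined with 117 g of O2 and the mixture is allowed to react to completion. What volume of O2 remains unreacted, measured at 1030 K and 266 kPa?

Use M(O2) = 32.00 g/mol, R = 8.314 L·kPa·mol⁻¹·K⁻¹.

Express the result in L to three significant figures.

n(CH4) = PV/RT = (2680 × 3.83) / (8.314 × 921) = 1.340 mol
n(O2) = 117 / 32.00 = 3.656 mol
For 1.340 mol CH4, stoichiometry requires (2/1) × 1.340 = 2.680 mol O2; 3.656 mol is available, so CH4 is limiting.
n(O2) consumed = (2/1) × 1.340 = 2.680 mol; remaining = 3.656 − 2.680 = 0.9760 mol
V(O2) = nRT/P = 0.9760 × 8.314 × 1030 / 266 = 31.42 L

31.4 L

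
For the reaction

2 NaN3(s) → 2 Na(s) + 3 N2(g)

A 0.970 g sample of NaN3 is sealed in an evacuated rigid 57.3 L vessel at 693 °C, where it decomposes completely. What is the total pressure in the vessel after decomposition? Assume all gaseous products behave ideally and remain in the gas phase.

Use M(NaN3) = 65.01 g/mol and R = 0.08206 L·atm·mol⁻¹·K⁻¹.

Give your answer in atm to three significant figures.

n(NaN3) = 0.970 / 65.01 = 0.01492 mol
n(gas produced) = (3/2) × 0.01492 = 0.02238 mol
P = nRT/V = 0.02238 × 0.08206 × 966.15 / 57.3 = 0.03097 atm

0.0310 atm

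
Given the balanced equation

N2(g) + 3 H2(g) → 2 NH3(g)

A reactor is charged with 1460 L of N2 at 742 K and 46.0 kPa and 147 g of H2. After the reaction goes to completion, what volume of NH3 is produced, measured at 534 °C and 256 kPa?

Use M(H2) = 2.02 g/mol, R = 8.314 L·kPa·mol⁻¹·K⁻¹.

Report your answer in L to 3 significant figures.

571 L

n(N2) = PV/RT = (46.0 × 1460) / (8.314 × 742) = 10.89 mol
n(H2) = 147 / 2.02 = 72.77 mol
For 10.89 mol N2, stoichiometry requires (3/1) × 10.89 = 32.67 mol H2; 72.77 mol is available, so N2 is limiting.
n(NH3) = (2/1) × 10.89 = 21.78 mol
V(NH3) = nRT/P = 21.78 × 8.314 × 807.15 / 256 = 570.9 L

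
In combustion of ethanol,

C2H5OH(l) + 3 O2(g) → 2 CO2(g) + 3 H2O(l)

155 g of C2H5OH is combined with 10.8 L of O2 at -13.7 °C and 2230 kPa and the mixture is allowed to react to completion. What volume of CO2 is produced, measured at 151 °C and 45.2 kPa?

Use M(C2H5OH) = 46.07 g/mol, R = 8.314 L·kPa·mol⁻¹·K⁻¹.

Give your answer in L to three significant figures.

525 L

n(C2H5OH) = 155 / 46.07 = 3.364 mol
n(O2) = PV/RT = (2230 × 10.8) / (8.314 × 259.45) = 11.17 mol
For 3.364 mol C2H5OH, stoichiometry requires (3/1) × 3.364 = 10.09 mol O2; 11.17 mol is available, so C2H5OH is limiting.
n(CO2) = (2/1) × 3.364 = 6.728 mol
V(CO2) = nRT/P = 6.728 × 8.314 × 424.15 / 45.2 = 524.9 L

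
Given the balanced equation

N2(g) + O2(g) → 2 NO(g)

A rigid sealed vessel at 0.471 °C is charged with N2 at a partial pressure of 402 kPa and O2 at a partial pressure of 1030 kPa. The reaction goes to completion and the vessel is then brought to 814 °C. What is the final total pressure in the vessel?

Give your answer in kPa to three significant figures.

5690 kPa

At constant V, partial pressures at 0.471 °C are proportional to moles, so apply stoichiometry directly to pressures.
P(O2) required for 402 kPa of N2 = (1/1) × 402 = 402.0 kPa; available 1030 kPa, so N2 is limiting.
P(O2) remaining = 1030 − (1/1) × 402 = 628.0 kPa
P(gaseous products) = (2)/1 × 402 = 804.0 kPa
P_total at 0.471 °C = 628.0 + 804.0 = 1432 kPa
Scaling to 814 °C: P = 1432 × 1087.15/273.621 = 5690 kPa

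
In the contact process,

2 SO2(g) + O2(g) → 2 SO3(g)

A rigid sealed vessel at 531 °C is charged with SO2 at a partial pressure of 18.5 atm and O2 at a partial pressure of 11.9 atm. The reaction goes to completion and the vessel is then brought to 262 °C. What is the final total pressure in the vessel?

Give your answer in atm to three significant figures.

With V and T fixed, P_i ∝ n_i, so the mole ratios apply directly to partial pressures at 531 °C.
P(O2) required for 18.5 atm of SO2 = (1/2) × 18.5 = 9.250 atm; available 11.9 atm, so SO2 is limiting.
P(O2) remaining = 11.9 − (1/2) × 18.5 = 2.650 atm
P(gaseous products) = (2)/2 × 18.5 = 18.50 atm
P_total at 531 °C = 2.650 + 18.50 = 21.15 atm
Scaling to 262 °C: P = 21.15 × 535.15/804.15 = 14.08 atm

14.1 atm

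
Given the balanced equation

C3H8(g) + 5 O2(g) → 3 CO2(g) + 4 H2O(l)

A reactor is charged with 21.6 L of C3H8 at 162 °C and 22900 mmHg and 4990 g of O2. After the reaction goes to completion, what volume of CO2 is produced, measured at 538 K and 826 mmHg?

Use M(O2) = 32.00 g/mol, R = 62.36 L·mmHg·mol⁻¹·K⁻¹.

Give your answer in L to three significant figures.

2220 L

n(C3H8) = PV/RT = (22900 × 21.6) / (62.36 × 435.15) = 18.23 mol
n(O2) = 4990 / 32.00 = 155.9 mol
For 18.23 mol C3H8, stoichiometry requires (5/1) × 18.23 = 91.15 mol O2; 155.9 mol is available, so C3H8 is limiting.
n(CO2) = (3/1) × 18.23 = 54.69 mol
V(CO2) = nRT/P = 54.69 × 62.36 × 538 / 826 = 2221 L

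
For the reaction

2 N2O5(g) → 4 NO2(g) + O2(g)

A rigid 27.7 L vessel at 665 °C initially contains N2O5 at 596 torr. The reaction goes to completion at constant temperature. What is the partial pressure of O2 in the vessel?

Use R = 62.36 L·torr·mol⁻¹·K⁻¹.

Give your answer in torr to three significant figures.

n(N2O5)₀ = PV/RT = (596 × 27.7) / (62.36 × 938.15) = 0.2822 mol
n(O2) = (1/2) × 0.2822 = 0.1411 mol
P(O2) = nRT/V = 0.1411 × 62.36 × 938.15 / 27.7 = 298.0 torr

298 torr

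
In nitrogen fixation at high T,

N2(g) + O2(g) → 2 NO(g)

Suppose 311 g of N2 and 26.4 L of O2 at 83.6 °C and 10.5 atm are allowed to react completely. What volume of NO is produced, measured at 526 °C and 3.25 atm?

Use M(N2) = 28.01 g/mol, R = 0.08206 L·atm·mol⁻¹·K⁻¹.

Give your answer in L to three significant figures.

382 L

n(N2) = 311 / 28.01 = 11.10 mol
n(O2) = PV/RT = (10.5 × 26.4) / (0.08206 × 356.75) = 9.469 mol
For 11.10 mol N2, stoichiometry requires (1/1) × 11.10 = 11.10 mol O2; 9.469 mol is available, so O2 is limiting.
n(NO) = (2/1) × 9.469 = 18.94 mol
V(NO) = nRT/P = 18.94 × 0.08206 × 799.15 / 3.25 = 382.2 L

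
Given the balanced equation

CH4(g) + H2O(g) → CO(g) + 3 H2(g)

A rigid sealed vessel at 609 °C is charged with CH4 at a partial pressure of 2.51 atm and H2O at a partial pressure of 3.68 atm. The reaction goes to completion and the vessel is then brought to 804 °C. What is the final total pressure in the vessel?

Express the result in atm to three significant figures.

With V and T fixed, P_i ∝ n_i, so the mole ratios apply directly to partial pressures at 609 °C.
P(H2O) required for 2.51 atm of CH4 = (1/1) × 2.51 = 2.510 atm; available 3.68 atm, so CH4 is limiting.
P(H2O) remaining = 3.68 − (1/1) × 2.51 = 1.170 atm
P(gaseous products) = (1+3)/1 × 2.51 = 10.04 atm
P_total at 609 °C = 1.170 + 10.04 = 11.21 atm
Scaling to 804 °C: P = 11.21 × 1077.15/882.15 = 13.69 atm

13.7 atm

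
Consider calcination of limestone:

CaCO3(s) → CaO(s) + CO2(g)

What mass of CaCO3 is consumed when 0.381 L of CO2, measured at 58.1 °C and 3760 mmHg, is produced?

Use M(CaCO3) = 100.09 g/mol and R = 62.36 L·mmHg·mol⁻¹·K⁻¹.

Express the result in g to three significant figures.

n(CO2) = PV/RT = (3760 × 0.381) / (62.36 × 331.25) = 0.06935 mol
n(CaCO3) = (1/1) × 0.06935 = 0.06935 mol
m(CaCO3) = 0.06935 × 100.09 = 6.941 g

6.94 g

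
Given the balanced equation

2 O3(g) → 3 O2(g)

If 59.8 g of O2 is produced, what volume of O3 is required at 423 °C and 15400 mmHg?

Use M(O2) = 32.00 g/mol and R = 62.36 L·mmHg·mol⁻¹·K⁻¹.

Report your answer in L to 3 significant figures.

n(O2) = 59.80 / 32.00 = 1.869 mol
n(O3) = (2/3) × 1.869 = 1.246 mol
V = nRT/P = 1.246 × 62.36 × 696.15 / 15400 = 3.512 L

3.51 L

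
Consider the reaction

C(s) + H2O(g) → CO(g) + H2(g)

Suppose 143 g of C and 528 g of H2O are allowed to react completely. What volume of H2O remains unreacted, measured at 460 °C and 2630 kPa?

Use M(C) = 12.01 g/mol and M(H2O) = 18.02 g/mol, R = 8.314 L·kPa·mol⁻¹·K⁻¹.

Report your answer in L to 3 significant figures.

40.3 L

n(C) = 143 / 12.01 = 11.91 mol
n(H2O) = 528 / 18.02 = 29.30 mol
For 11.91 mol C, stoichiometry requires (1/1) × 11.91 = 11.91 mol H2O; 29.30 mol is available, so C is limiting.
n(H2O) consumed = (1/1) × 11.91 = 11.91 mol; remaining = 29.30 − 11.91 = 17.39 mol
V(H2O) = nRT/P = 17.39 × 8.314 × 733.15 / 2630 = 40.30 L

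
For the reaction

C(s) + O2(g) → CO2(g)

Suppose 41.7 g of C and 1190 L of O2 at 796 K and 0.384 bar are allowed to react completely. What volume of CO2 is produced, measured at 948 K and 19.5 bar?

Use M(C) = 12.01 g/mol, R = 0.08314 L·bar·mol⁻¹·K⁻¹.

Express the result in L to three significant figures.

n(C) = 41.7 / 12.01 = 3.472 mol
n(O2) = PV/RT = (0.384 × 1190) / (0.08314 × 796) = 6.905 mol
For 3.472 mol C, stoichiometry requires (1/1) × 3.472 = 3.472 mol O2; 6.905 mol is available, so C is limiting.
n(CO2) = (1/1) × 3.472 = 3.472 mol
V(CO2) = nRT/P = 3.472 × 0.08314 × 948 / 19.5 = 14.03 L

14.0 L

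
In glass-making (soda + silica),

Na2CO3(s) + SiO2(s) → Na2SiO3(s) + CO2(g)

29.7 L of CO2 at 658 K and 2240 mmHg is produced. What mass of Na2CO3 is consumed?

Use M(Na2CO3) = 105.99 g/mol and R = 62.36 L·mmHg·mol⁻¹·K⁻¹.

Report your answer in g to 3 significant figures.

172 g

n(CO2) = PV/RT = (2240 × 29.7) / (62.36 × 658) = 1.621 mol
n(Na2CO3) = (1/1) × 1.621 = 1.621 mol
m(Na2CO3) = 1.621 × 105.99 = 171.8 g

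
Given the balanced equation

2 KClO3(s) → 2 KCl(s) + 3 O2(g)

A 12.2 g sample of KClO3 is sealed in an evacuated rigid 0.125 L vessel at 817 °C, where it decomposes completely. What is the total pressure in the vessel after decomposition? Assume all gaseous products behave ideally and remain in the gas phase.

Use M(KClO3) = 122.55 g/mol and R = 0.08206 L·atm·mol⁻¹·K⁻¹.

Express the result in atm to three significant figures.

n(KClO3) = 12.2 / 122.55 = 0.09955 mol
n(gas produced) = (3/2) × 0.09955 = 0.1493 mol
P = nRT/V = 0.1493 × 0.08206 × 1090.15 / 0.125 = 106.8 atm

107 atm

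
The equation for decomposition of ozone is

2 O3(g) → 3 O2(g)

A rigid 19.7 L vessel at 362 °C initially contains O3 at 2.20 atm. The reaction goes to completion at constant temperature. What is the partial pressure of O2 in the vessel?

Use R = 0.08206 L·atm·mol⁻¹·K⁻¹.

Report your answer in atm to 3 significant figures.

n(O3)₀ = PV/RT = (2.20 × 19.7) / (0.08206 × 635.15) = 0.8315 mol
n(O2) = (3/2) × 0.8315 = 1.247 mol
P(O2) = nRT/V = 1.247 × 0.08206 × 635.15 / 19.7 = 3.299 atm

3.30 atm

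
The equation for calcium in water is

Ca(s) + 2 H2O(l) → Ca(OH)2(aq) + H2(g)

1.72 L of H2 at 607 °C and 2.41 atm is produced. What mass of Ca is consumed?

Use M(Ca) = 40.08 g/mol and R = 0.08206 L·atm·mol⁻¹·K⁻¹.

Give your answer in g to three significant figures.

n(H2) = PV/RT = (2.41 × 1.72) / (0.08206 × 880.15) = 0.05739 mol
n(Ca) = (1/1) × 0.05739 = 0.05739 mol
m(Ca) = 0.05739 × 40.08 = 2.300 g

2.30 g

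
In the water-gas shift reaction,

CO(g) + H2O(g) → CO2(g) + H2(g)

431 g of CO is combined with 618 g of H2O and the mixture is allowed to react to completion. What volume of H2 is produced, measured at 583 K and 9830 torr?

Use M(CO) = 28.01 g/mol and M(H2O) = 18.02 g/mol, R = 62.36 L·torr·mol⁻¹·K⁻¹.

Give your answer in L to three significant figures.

n(CO) = 431 / 28.01 = 15.39 mol
n(H2O) = 618 / 18.02 = 34.30 mol
For 15.39 mol CO, stoichiometry requires (1/1) × 15.39 = 15.39 mol H2O; 34.30 mol is available, so CO is limiting.
n(H2) = (1/1) × 15.39 = 15.39 mol
V(H2) = nRT/P = 15.39 × 62.36 × 583 / 9830 = 56.92 L

56.9 L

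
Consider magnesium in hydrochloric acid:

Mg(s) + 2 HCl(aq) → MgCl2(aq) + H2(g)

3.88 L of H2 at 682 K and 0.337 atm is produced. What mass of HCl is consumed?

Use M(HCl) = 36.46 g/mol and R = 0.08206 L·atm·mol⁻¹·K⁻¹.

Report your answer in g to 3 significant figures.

n(H2) = PV/RT = (0.337 × 3.88) / (0.08206 × 682) = 0.02336 mol
n(HCl) = (2/1) × 0.02336 = 0.04672 mol
m(HCl) = 0.04672 × 36.46 = 1.703 g

1.70 g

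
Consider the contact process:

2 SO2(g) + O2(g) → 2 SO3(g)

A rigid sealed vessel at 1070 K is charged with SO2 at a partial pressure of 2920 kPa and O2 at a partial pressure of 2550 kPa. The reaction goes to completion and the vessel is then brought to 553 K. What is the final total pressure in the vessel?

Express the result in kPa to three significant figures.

With V and T fixed, P_i ∝ n_i, so the mole ratios apply directly to partial pressures at 1070 K.
P(O2) required for 2920 kPa of SO2 = (1/2) × 2920 = 1460 kPa; available 2550 kPa, so SO2 is limiting.
P(O2) remaining = 2550 − (1/2) × 2920 = 1090 kPa
P(gaseous products) = (2)/2 × 2920 = 2920 kPa
P_total at 1070 K = 1090 + 2920 = 4010 kPa
Scaling to 553 K: P = 4010 × 553/1070 = 2072 kPa

2070 kPa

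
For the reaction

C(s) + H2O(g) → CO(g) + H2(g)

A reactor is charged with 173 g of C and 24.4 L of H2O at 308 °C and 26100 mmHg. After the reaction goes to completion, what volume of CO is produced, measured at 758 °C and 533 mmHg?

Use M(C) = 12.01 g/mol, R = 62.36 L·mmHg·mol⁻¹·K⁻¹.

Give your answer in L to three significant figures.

1740 L

n(C) = 173 / 12.01 = 14.40 mol
n(H2O) = PV/RT = (26100 × 24.4) / (62.36 × 581.15) = 17.57 mol
For 14.40 mol C, stoichiometry requires (1/1) × 14.40 = 14.40 mol H2O; 17.57 mol is available, so C is limiting.
n(CO) = (1/1) × 14.40 = 14.40 mol
V(CO) = nRT/P = 14.40 × 62.36 × 1031.15 / 533 = 1737 L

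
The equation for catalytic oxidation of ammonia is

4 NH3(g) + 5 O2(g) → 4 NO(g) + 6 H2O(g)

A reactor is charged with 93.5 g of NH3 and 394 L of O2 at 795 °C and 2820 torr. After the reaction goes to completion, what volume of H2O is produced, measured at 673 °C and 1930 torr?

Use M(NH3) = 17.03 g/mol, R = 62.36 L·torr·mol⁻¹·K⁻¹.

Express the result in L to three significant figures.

n(NH3) = 93.5 / 17.03 = 5.490 mol
n(O2) = PV/RT = (2820 × 394) / (62.36 × 1068.15) = 16.68 mol
For 5.490 mol NH3, stoichiometry requires (5/4) × 5.490 = 6.863 mol O2; 16.68 mol is available, so NH3 is limiting.
n(H2O) = (6/4) × 5.490 = 8.235 mol
V(H2O) = nRT/P = 8.235 × 62.36 × 946.15 / 1930 = 251.8 L

252 L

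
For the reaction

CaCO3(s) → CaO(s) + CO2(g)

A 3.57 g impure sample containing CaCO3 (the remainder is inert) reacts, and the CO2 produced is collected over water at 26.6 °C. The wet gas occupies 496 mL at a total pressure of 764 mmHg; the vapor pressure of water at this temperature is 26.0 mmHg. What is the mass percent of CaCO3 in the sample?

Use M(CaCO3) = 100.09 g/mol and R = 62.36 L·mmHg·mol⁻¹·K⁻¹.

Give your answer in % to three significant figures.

P(CO2) = 764 − 26.0 = 738.0 mmHg
n(CO2) = PV/RT = (738.0 × 0.4960) / (62.36 × 299.75) = 0.01958 mol
n(CaCO3) = (1/1) × 0.01958 = 0.01958 mol
m(CaCO3) = 0.01958 × 100.09 = 1.960 g
%CaCO3 = 1.960 / 3.57 × 100 = 54.90%

54.9 %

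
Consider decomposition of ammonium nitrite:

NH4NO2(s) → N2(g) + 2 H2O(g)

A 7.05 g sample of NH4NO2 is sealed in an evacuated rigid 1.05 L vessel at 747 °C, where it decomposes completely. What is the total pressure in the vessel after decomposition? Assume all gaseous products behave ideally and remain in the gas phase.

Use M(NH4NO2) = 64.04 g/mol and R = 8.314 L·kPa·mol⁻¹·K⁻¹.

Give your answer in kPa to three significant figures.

n(NH4NO2) = 7.05 / 64.04 = 0.1101 mol
n(gas produced) = (3/1) × 0.1101 = 0.3303 mol
P = nRT/V = 0.3303 × 8.314 × 1020.15 / 1.05 = 2668 kPa

2670 kPa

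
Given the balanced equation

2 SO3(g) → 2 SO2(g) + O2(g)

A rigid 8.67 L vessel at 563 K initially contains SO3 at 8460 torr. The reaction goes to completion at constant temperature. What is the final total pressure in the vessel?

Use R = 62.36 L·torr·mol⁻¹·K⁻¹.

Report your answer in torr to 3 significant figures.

Since T and V are fixed, P_final/P_initial = n_final/n_initial = 3/2.
P_final = (3/2) × 8460 = 12690 torr

12700 torr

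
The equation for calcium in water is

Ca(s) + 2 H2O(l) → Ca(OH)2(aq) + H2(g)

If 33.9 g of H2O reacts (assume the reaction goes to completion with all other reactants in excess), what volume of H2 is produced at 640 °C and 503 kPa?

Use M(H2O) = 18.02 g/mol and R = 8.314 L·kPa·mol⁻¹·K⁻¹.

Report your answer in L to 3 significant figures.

n(H2O) = 33.90 / 18.02 = 1.881 mol
n(H2) = (1/2) × 1.881 = 0.9405 mol
V = nRT/P = 0.9405 × 8.314 × 913.15 / 503 = 14.20 L

14.2 L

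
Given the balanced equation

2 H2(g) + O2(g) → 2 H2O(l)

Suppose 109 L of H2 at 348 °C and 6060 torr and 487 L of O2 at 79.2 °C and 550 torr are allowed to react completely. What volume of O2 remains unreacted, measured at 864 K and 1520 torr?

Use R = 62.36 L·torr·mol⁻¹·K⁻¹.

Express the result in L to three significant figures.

n(H2) = PV/RT = (6060 × 109) / (62.36 × 621.15) = 17.05 mol
n(O2) = PV/RT = (550 × 487) / (62.36 × 352.35) = 12.19 mol
For 17.05 mol H2, stoichiometry requires (1/2) × 17.05 = 8.525 mol O2; 12.19 mol is available, so H2 is limiting.
n(O2) consumed = (1/2) × 17.05 = 8.525 mol; remaining = 12.19 − 8.525 = 3.665 mol
V(O2) = nRT/P = 3.665 × 62.36 × 864 / 1520 = 129.9 L

130 L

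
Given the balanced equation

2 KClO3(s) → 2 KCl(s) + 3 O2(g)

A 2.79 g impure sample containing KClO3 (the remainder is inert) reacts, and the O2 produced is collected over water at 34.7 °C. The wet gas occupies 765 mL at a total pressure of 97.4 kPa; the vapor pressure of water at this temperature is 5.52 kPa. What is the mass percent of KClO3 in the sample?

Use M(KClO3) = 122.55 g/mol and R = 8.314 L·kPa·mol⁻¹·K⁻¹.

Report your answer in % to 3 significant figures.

P(O2) = 97.4 − 5.52 = 91.88 kPa
n(O2) = PV/RT = (91.88 × 0.7650) / (8.314 × 307.85) = 0.02746 mol
n(KClO3) = (2/3) × 0.02746 = 0.01831 mol
m(KClO3) = 0.01831 × 122.55 = 2.244 g
%KClO3 = 2.244 / 2.79 × 100 = 80.43%

80.4 %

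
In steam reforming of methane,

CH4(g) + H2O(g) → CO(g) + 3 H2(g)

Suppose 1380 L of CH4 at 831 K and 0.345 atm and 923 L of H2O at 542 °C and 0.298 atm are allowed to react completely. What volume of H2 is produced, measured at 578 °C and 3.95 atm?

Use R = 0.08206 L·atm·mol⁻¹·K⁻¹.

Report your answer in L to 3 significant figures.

n(CH4) = PV/RT = (0.345 × 1380) / (0.08206 × 831) = 6.982 mol
n(H2O) = PV/RT = (0.298 × 923) / (0.08206 × 815.15) = 4.112 mol
For 6.982 mol CH4, stoichiometry requires (1/1) × 6.982 = 6.982 mol H2O; 4.112 mol is available, so H2O is limiting.
n(H2) = (3/1) × 4.112 = 12.34 mol
V(H2) = nRT/P = 12.34 × 0.08206 × 851.15 / 3.95 = 218.2 L

218 L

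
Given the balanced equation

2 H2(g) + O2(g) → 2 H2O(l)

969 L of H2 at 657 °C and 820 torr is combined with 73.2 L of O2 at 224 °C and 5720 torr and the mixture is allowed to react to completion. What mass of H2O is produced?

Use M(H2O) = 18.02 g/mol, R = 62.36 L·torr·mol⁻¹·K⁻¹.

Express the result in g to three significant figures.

n(H2) = PV/RT = (820 × 969) / (62.36 × 930.15) = 13.70 mol
n(O2) = PV/RT = (5720 × 73.2) / (62.36 × 497.15) = 13.51 mol
For 13.70 mol H2, stoichiometry requires (1/2) × 13.70 = 6.850 mol O2; 13.51 mol is available, so H2 is limiting.
n(H2O) = (2/2) × 13.70 = 13.70 mol
m(H2O) = 13.70 × 18.02 = 246.9 g

247 g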